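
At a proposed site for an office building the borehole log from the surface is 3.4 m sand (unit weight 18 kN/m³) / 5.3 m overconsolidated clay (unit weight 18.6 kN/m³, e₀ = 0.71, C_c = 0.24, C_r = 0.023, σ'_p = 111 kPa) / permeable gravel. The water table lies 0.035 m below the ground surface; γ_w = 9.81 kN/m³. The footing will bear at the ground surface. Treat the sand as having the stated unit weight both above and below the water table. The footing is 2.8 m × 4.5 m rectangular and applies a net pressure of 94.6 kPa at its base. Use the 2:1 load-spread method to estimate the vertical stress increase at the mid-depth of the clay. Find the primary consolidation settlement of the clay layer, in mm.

S_c ≈ 6.86 mm

Mid-depth of clay below the ground surface: z = 3.4 + 5.3/2 = 6.05 m.
Total vertical stress at mid-clay: σ_v = 18×3.4 + 18.6×2.65 = 110.49 kPa.
Pore pressure: u = 9.81×(6.05 − 0.035) = 59.007 kPa.
Initial effective stress: σ'_0 = σ_v − u = 110.49 − 59.007 = 51.483 kPa.
Stress increase at mid-clay by the 2:1 spreading method:
Δσ = qBL/((B+z)(L+z)) = 94.6×2.8×4.5/((2.8+6.05)(4.5+6.05)) = 12.766 kPa
Final effective stress: σ'_f = 51.483 + 12.766 = 64.249 kPa.
σ'_f = 64.249 ≤ σ'_p = 111 kPa, so the clay remains overconsolidated and only the recompression index applies:
S_c = C_r·H/(1+e₀)·log₁₀(σ'_f/σ'_0) = 0.023×5.3/1.71×log₁₀(64.249/51.483)
    = 0.071286 × 0.096203 = 0.006858 m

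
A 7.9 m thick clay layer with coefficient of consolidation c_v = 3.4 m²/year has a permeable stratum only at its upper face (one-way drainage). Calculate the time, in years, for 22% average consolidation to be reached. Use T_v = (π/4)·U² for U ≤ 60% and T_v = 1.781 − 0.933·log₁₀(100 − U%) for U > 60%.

t ≈ 0.698 years

Drainage path length: H_d = H = 7.9 m (single drainage).
U ≤ 60%: T_v = (π/4)·U² = (π/4)×0.22² = 0.038013.
t = T_v·H_d²/c_v = 0.038013×7.9²/3.4 = 0.6978 years.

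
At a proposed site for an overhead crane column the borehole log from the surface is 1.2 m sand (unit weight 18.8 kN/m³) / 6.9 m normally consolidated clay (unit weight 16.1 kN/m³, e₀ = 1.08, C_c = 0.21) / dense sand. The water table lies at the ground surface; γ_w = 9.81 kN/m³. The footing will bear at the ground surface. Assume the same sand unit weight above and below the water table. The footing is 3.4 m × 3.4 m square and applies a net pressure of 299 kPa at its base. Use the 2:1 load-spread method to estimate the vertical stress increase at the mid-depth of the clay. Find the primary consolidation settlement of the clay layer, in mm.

S_c ≈ 294 mm

Mid-depth of clay below the ground surface: z = 1.2 + 6.9/2 = 4.65 m.
Total vertical stress at mid-clay: σ_v = 18.8×1.2 + 16.1×3.45 = 78.105 kPa.
Pore pressure: u = 9.81×(4.65 − 0) = 45.617 kPa.
Initial effective stress: σ'_0 = σ_v − u = 78.105 − 45.617 = 32.488 kPa.
Stress increase at mid-clay by the 2:1 spreading method:
Δσ = qBL/((B+z)(L+z)) = 299×3.4×3.4/((3.4+4.65)(3.4+4.65)) = 53.338 kPa
Final effective stress: σ'_f = σ'_0 + Δσ = 32.488 + 53.338 = 85.826 kPa.
Normally consolidated clay, so the full stress increment lies on the virgin compression line:
S_c = C_c·H/(1+e₀)·log₁₀(σ'_f/σ'_0) = 0.21×6.9/(1+1.08)×log₁₀(85.826/32.488)
    = 0.69663 × 0.4219 = 0.2939 m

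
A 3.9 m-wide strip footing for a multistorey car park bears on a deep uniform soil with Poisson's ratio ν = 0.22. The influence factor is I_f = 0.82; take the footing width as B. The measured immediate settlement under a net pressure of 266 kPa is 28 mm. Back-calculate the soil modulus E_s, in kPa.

S_e = q·B·(1−ν²)/E_s · I_f  ⇒  E_s = q·B·(1−ν²)·I_f / S_e.
E_s = 266 × 3.9 × 0.9516 × 0.82 / 0.028 = 28910 kPa

E_s ≈ 28900 kPa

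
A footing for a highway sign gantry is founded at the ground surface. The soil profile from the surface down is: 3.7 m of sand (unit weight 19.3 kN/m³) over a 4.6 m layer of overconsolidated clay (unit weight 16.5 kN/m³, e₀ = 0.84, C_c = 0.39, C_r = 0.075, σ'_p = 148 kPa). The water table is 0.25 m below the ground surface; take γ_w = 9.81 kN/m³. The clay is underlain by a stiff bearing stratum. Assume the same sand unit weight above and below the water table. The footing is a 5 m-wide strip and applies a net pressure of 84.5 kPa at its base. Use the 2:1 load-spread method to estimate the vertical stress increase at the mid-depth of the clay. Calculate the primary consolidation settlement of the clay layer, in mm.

S_c ≈ 44.4 mm

Mid-depth of clay below the ground surface: z = 3.7 + 4.6/2 = 6 m.
Total vertical stress at mid-clay: σ_v = 19.3×3.7 + 16.5×2.3 = 109.36 kPa.
Pore pressure: u = 9.81×(6 − 0.25) = 56.408 kPa.
Initial effective stress: σ'_0 = σ_v − u = 109.36 − 56.408 = 52.952 kPa.
Stress increase at mid-clay by the 2:1 spreading method:
Δσ = qB/(B+z) = 84.5×5/(5+6) = 38.409 kPa
Final effective stress: σ'_f = 52.952 + 38.409 = 91.361 kPa.
σ'_f = 91.361 ≤ σ'_p = 148 kPa, so the clay remains overconsolidated and only the recompression index applies:
S_c = C_r·H/(1+e₀)·log₁₀(σ'_f/σ'_0) = 0.075×4.6/1.84×log₁₀(91.361/52.952)
    = 0.1875 × 0.23688 = 0.04442 m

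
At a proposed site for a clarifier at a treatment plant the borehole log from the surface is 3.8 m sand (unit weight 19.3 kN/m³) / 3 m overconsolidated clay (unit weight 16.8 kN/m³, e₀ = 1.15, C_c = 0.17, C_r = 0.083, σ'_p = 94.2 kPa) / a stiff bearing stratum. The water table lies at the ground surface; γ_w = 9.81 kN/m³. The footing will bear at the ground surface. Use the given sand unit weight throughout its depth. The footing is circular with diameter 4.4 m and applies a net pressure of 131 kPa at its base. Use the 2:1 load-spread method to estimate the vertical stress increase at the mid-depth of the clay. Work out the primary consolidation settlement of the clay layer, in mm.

Mid-depth of clay below the ground surface: z = 3.8 + 3/2 = 5.3 m.
Total vertical stress at mid-clay: σ_v = 19.3×3.8 + 16.8×1.5 = 98.54 kPa.
Pore pressure: u = 9.81×(5.3 − 0) = 51.993 kPa.
Initial effective stress: σ'_0 = σ_v − u = 98.54 − 51.993 = 46.547 kPa.
Stress increase at mid-clay by the 2:1 spreading method:
Δσ ≈ qD²/(D+z)² = 131×4.4²/(4.4+5.3)² = 26.955 kPa
Final effective stress: σ'_f = 46.547 + 26.955 = 73.502 kPa.
σ'_f = 73.502 ≤ σ'_p = 94.2 kPa, so the clay remains overconsolidated and only the recompression index applies:
S_c = C_r·H/(1+e₀)·log₁₀(σ'_f/σ'_0) = 0.083×3/2.15×log₁₀(73.502/46.547)
    = 0.11581 × 0.19841 = 0.02298 m

S_c ≈ 23 mm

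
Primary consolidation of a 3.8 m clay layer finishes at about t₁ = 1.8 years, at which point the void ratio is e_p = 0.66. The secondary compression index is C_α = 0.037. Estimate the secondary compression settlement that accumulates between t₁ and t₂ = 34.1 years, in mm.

Secondary compression: S_s = C_α·H/(1+e_p)·log₁₀(t₂/t₁)
S_s = 0.037×3.8/(1+0.66)×log₁₀(34.1/1.8)
    = 0.0847 × 1.277 = 0.1082 m

S_s ≈ 108 mm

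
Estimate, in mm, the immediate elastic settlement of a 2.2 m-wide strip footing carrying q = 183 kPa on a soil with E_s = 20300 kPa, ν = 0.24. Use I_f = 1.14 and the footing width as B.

Immediate (elastic) settlement: S_e = q·B·(1−ν²)/E_s · I_f.
S_e = 183 × 2.2 × (1 − 0.24²) / 20300 × 1.14
    = 183 × 2.2 × 0.9424 / 20300 × 1.14
    = 0.02131 m = 21.31 mm

S_e ≈ 21.3 mm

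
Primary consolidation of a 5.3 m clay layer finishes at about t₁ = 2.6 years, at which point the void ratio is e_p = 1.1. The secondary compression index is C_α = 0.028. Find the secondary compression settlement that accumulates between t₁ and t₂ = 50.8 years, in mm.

Secondary compression: S_s = C_α·H/(1+e_p)·log₁₀(t₂/t₁)
S_s = 0.028×5.3/(1+1.1)×log₁₀(50.8/2.6)
    = 0.07067 × 1.291 = 0.09122 m

S_s ≈ 91.2 mm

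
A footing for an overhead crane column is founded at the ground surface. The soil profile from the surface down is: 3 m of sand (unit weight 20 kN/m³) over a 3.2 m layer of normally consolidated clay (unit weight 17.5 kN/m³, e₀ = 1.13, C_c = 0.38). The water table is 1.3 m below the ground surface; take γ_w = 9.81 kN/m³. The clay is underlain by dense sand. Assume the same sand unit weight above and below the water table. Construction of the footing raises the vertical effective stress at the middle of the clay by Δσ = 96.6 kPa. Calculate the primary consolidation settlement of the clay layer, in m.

Mid-depth of clay below the ground surface: z = 3 + 3.2/2 = 4.6 m.
Total vertical stress at mid-clay: σ_v = 20×3 + 17.5×1.6 = 88 kPa.
Pore pressure: u = 9.81×(4.6 − 1.3) = 32.373 kPa.
Initial effective stress: σ'_0 = σ_v − u = 88 − 32.373 = 55.627 kPa.
Final effective stress: σ'_f = σ'_0 + Δσ = 55.627 + 96.6 = 152.23 kPa.
Normally consolidated clay, so the full stress increment lies on the virgin compression line:
S_c = C_c·H/(1+e₀)·log₁₀(σ'_f/σ'_0) = 0.38×3.2/(1+1.13)×log₁₀(152.23/55.627)
    = 0.57089 × 0.43721 = 0.2496 m

S_c ≈ 0.25 m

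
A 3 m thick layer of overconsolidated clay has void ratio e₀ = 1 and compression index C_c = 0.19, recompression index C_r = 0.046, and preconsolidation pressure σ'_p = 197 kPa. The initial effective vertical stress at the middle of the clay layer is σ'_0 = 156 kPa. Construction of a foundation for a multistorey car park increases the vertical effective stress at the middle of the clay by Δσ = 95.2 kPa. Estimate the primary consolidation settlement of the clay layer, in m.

Final effective stress: σ'_f = 156 + 95.2 = 251.2 kPa.
σ'_f = 251.2 > σ'_p = 197 kPa, so the stress path crosses the preconsolidation pressure — recompression up to σ'_p, then virgin compression beyond:
S_c = H/(1+e₀)·[C_r·log₁₀(σ'_p/σ'_0) + C_c·log₁₀(σ'_f/σ'_p)]
    = 3/2 × [0.046×log₁₀(197/156) + 0.19×log₁₀(251.2/197)]
    = 1.5 × [0.0046617 + 0.020055] = 0.03708 m

S_c ≈ 0.0371 m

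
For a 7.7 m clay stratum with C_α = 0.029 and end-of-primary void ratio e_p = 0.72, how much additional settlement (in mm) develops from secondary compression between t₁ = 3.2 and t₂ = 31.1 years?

S_s ≈ 128 mm

Secondary compression: S_s = C_α·H/(1+e_p)·log₁₀(t₂/t₁)
S_s = 0.029×7.7/(1+0.72)×log₁₀(31.1/3.2)
    = 0.1298 × 0.9876 = 0.1282 m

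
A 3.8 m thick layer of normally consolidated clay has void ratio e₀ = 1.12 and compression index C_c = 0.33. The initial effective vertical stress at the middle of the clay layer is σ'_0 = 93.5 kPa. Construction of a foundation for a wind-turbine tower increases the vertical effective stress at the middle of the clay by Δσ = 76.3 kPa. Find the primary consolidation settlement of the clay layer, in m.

S_c ≈ 0.153 m

Final effective stress: σ'_f = σ'_0 + Δσ = 93.5 + 76.3 = 169.8 kPa.
Normally consolidated clay, so the full stress increment lies on the virgin compression line:
S_c = C_c·H/(1+e₀)·log₁₀(σ'_f/σ'_0) = 0.33×3.8/(1+1.12)×log₁₀(169.8/93.5)
    = 0.59151 × 0.25913 = 0.1533 m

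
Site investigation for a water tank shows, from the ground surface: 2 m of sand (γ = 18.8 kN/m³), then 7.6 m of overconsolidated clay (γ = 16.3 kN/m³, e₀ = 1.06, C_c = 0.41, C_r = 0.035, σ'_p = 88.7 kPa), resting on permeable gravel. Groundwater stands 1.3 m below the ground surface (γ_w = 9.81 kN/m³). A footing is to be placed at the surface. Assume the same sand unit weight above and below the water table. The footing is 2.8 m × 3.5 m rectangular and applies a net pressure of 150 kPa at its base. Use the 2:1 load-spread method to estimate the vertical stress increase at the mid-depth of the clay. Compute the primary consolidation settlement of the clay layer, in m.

S_c ≈ 0.0161 m

Mid-depth of clay below the ground surface: z = 2 + 7.6/2 = 5.8 m.
Total vertical stress at mid-clay: σ_v = 18.8×2 + 16.3×3.8 = 99.54 kPa.
Pore pressure: u = 9.81×(5.8 − 1.3) = 44.145 kPa.
Initial effective stress: σ'_0 = σ_v − u = 99.54 − 44.145 = 55.395 kPa.
Stress increase at mid-clay by the 2:1 spreading method:
Δσ = qBL/((B+z)(L+z)) = 150×2.8×3.5/((2.8+5.8)(3.5+5.8)) = 18.38 kPa
Final effective stress: σ'_f = 55.395 + 18.38 = 73.775 kPa.
σ'_f = 73.775 ≤ σ'_p = 88.7 kPa, so the clay remains overconsolidated and only the recompression index applies:
S_c = C_r·H/(1+e₀)·log₁₀(σ'_f/σ'_0) = 0.035×7.6/2.06×log₁₀(73.775/55.395)
    = 0.12913 × 0.12444 = 0.01607 m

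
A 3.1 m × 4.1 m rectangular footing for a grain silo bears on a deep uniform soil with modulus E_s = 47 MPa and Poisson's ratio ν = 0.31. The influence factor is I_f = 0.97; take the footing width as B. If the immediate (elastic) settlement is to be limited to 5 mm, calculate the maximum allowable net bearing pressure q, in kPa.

q ≈ 86.5 kPa

E_s = 47 MPa = 47000 kPa.
S_e = q·B·(1−ν²)/E_s · I_f  ⇒  q = S_e·E_s / (B·(1−ν²)·I_f).
q = 0.005 × 47000 / (3.1 × 0.9039 × 0.97) = 86.46 kPa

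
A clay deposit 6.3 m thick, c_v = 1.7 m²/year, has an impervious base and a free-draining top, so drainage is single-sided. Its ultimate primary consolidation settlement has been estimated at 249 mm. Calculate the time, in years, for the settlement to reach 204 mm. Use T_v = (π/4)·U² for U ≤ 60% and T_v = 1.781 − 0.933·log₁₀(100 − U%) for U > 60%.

Drainage path length: H_d = H = 6.3 m (single drainage).
U = S(t)/S_ult = 204/249 = 0.8193.
U > 60%: T_v = 1.781 − 0.933·log₁₀(100 − 81.928) = 0.60821.
t = T_v·H_d²/c_v = 0.60821×6.3²/1.7 = 14.2 years.

t ≈ 14.2 years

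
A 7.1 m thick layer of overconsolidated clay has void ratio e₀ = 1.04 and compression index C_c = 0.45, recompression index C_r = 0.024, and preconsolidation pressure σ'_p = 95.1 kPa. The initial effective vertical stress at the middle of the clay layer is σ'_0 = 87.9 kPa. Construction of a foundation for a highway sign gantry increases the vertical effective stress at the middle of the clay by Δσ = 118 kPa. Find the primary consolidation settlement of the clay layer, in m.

S_c ≈ 0.528 m

Final effective stress: σ'_f = 87.9 + 118 = 205.9 kPa.
σ'_f = 205.9 > σ'_p = 95.1 kPa, so the stress path crosses the preconsolidation pressure — recompression up to σ'_p, then virgin compression beyond:
S_c = H/(1+e₀)·[C_r·log₁₀(σ'_p/σ'_0) + C_c·log₁₀(σ'_f/σ'_p)]
    = 7.1/2.04 × [0.024×log₁₀(95.1/87.9) + 0.45×log₁₀(205.9/95.1)]
    = 3.4804 × [0.0008206 + 0.15096] = 0.5283 m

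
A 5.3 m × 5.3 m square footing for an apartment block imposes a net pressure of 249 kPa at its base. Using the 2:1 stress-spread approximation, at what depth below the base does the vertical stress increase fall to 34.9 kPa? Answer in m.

2:1 spreading — at depth z the loaded area has grown by z in each plan dimension:
qB²/(B+z)² = Δσ_z ⇒ z = B(√(q/Δσ_z) − 1) = 5.3×(√(249/34.9) − 1) = 8.857 m

z ≈ 8.86 m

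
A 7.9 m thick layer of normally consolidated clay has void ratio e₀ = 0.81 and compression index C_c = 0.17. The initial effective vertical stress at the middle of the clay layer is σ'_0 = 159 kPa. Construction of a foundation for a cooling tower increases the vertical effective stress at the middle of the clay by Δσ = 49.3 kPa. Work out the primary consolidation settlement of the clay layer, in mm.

Final effective stress: σ'_f = σ'_0 + Δσ = 159 + 49.3 = 208.3 kPa.
Normally consolidated clay, so the full stress increment lies on the virgin compression line:
S_c = C_c·H/(1+e₀)·log₁₀(σ'_f/σ'_0) = 0.17×7.9/(1+0.81)×log₁₀(208.3/159)
    = 0.74199 × 0.11729 = 0.08703 m

S_c ≈ 87 mm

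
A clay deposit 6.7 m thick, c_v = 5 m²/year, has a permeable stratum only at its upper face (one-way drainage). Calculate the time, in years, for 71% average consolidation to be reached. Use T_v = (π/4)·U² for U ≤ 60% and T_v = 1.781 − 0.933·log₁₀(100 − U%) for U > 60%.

t ≈ 3.74 years

Drainage path length: H_d = H = 6.7 m (single drainage).
U > 60%: T_v = 1.781 − 0.933·log₁₀(100 − 71) = 0.41658.
t = T_v·H_d²/c_v = 0.41658×6.7²/5 = 3.74 years.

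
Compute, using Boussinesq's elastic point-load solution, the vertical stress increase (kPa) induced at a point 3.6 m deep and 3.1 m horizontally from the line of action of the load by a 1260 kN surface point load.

Δσ_z ≈ 11.6 kPa

Boussinesq vertical stress below a point load on an elastic half-space:
Δσ_z = 3P/(2πz²) · [1 + (r/z)²]^(−5/2)
r/z = 3.1/3.6 = 0.86111; [1+(r/z)²]^(−5/2) = 0.24985.
Δσ_z = 3×1260/(2π×3.6²) × 0.24985 = 46.42 × 0.24985 = 11.6 kPa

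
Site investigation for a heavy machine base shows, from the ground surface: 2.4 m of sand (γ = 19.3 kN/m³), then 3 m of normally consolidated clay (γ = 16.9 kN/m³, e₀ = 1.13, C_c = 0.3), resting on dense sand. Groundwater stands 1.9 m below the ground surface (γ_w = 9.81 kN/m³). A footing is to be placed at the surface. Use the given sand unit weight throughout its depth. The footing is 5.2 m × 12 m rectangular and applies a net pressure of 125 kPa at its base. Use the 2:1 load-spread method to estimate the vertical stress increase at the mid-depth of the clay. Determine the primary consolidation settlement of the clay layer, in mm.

Mid-depth of clay below the ground surface: z = 2.4 + 3/2 = 3.9 m.
Total vertical stress at mid-clay: σ_v = 19.3×2.4 + 16.9×1.5 = 71.67 kPa.
Pore pressure: u = 9.81×(3.9 − 1.9) = 19.62 kPa.
Initial effective stress: σ'_0 = σ_v − u = 71.67 − 19.62 = 52.05 kPa.
Stress increase at mid-clay by the 2:1 spreading method:
Δσ = qBL/((B+z)(L+z)) = 125×5.2×12/((5.2+3.9)(12+3.9)) = 53.908 kPa
Final effective stress: σ'_f = σ'_0 + Δσ = 52.05 + 53.908 = 105.96 kPa.
Normally consolidated clay, so the full stress increment lies on the virgin compression line:
S_c = C_c·H/(1+e₀)·log₁₀(σ'_f/σ'_0) = 0.3×3/(1+1.13)×log₁₀(105.96/52.05)
    = 0.42254 × 0.30872 = 0.1304 m

S_c ≈ 130 mm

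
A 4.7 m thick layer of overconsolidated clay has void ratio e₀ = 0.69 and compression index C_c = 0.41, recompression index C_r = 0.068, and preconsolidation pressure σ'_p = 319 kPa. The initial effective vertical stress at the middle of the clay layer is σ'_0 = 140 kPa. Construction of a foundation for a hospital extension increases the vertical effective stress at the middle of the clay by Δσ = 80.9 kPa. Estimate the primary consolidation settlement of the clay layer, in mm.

S_c ≈ 37.5 mm

Final effective stress: σ'_f = 140 + 80.9 = 220.9 kPa.
σ'_f = 220.9 ≤ σ'_p = 319 kPa, so the clay remains overconsolidated and only the recompression index applies:
S_c = C_r·H/(1+e₀)·log₁₀(σ'_f/σ'_0) = 0.068×4.7/1.69×log₁₀(220.9/140)
    = 0.18911 × 0.19807 = 0.03746 m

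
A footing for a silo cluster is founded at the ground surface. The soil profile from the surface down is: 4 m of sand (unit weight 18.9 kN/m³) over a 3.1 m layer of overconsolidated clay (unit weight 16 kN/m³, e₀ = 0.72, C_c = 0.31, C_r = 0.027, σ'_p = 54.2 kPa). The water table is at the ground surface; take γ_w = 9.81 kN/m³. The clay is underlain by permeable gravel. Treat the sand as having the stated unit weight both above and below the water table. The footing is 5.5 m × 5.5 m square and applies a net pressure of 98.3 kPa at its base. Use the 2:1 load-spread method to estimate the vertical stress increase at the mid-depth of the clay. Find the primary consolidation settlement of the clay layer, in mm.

Mid-depth of clay below the ground surface: z = 4 + 3.1/2 = 5.55 m.
Total vertical stress at mid-clay: σ_v = 18.9×4 + 16×1.55 = 100.4 kPa.
Pore pressure: u = 9.81×(5.55 − 0) = 54.446 kPa.
Initial effective stress: σ'_0 = σ_v − u = 100.4 − 54.446 = 45.954 kPa.
Stress increase at mid-clay by the 2:1 spreading method:
Δσ = qBL/((B+z)(L+z)) = 98.3×5.5×5.5/((5.5+5.55)(5.5+5.55)) = 24.353 kPa
Final effective stress: σ'_f = 45.954 + 24.353 = 70.307 kPa.
σ'_f = 70.307 > σ'_p = 54.2 kPa, so the stress path crosses the preconsolidation pressure — recompression up to σ'_p, then virgin compression beyond:
S_c = H/(1+e₀)·[C_r·log₁₀(σ'_p/σ'_0) + C_c·log₁₀(σ'_f/σ'_p)]
    = 3.1/1.72 × [0.027×log₁₀(54.2/45.954) + 0.31×log₁₀(70.307/54.2)]
    = 1.8023 × [0.0019353 + 0.03503] = 0.06662 m

S_c ≈ 66.6 mm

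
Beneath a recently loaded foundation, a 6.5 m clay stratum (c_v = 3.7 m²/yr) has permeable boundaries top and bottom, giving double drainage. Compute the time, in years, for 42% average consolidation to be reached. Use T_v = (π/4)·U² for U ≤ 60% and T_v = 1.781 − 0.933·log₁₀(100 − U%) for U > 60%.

Drainage path length: H_d = H/2 = 3.25 m (double drainage).
U ≤ 60%: T_v = (π/4)·U² = (π/4)×0.42² = 0.13854.
t = T_v·H_d²/c_v = 0.13854×3.25²/3.7 = 0.3955 years.

t ≈ 0.395 years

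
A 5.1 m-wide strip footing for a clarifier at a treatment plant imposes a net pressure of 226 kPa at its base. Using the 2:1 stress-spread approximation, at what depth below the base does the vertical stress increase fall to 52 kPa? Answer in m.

2:1 spreading — at depth z the loaded area has grown by z in each plan dimension:
qB/(B+z) = Δσ_z ⇒ z = qB/Δσ_z − B = 226×5.1/52 − 5.1 = 17.07 m

z ≈ 17.1 m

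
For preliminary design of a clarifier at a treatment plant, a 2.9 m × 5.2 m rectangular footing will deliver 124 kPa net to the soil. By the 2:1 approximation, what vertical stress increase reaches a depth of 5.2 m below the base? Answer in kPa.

By the 2:1 method the load spreads at 1 horizontal : 2 vertical, so at depth z the loaded area has grown by z in each plan dimension:
Δσ = qBL/((B+z)(L+z)) = 124×2.9×5.2/((2.9+5.2)(5.2+5.2)) = 22.198 kPa

Δσ_z ≈ 22.2 kPa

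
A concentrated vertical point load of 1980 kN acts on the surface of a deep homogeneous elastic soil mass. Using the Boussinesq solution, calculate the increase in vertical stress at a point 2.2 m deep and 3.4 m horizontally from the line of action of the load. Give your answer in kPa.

Boussinesq vertical stress below a point load on an elastic half-space:
Δσ_z = 3P/(2πz²) · [1 + (r/z)²]^(−5/2)
r/z = 3.4/2.2 = 1.5455; [1+(r/z)²]^(−5/2) = 0.047316.
Δσ_z = 3×1980/(2π×2.2²) × 0.047316 = 195.33 × 0.047316 = 9.242 kPa

Δσ_z ≈ 9.24 kPa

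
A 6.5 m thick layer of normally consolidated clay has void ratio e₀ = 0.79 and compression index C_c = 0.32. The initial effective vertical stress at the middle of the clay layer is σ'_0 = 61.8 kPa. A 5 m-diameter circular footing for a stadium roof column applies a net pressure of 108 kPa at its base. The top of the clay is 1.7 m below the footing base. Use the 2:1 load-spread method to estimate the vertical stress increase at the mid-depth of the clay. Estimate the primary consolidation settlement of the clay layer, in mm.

S_c ≈ 184 mm

Mid-depth of clay below the footing base: z = 1.7 + 6.5/2 = 4.95 m.
Stress increase at mid-clay by the 2:1 spreading method:
Δσ ≈ qD²/(D+z)² = 108×5²/(5+4.95)² = 27.272 kPa
Final effective stress: σ'_f = σ'_0 + Δσ = 61.8 + 27.272 = 89.072 kPa.
Normally consolidated clay, so the full stress increment lies on the virgin compression line:
S_c = C_c·H/(1+e₀)·log₁₀(σ'_f/σ'_0) = 0.32×6.5/(1+0.79)×log₁₀(89.072/61.8)
    = 1.162 × 0.15875 = 0.1845 m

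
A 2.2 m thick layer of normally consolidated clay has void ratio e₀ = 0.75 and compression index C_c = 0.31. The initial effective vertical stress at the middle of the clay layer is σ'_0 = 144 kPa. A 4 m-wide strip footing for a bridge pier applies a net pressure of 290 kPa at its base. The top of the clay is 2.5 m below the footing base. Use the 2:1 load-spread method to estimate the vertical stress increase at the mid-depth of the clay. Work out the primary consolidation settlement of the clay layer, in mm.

Mid-depth of clay below the footing base: z = 2.5 + 2.2/2 = 3.6 m.
Stress increase at mid-clay by the 2:1 spreading method:
Δσ = qB/(B+z) = 290×4/(4+3.6) = 152.63 kPa
Final effective stress: σ'_f = σ'_0 + Δσ = 144 + 152.63 = 296.63 kPa.
Normally consolidated clay, so the full stress increment lies on the virgin compression line:
S_c = C_c·H/(1+e₀)·log₁₀(σ'_f/σ'_0) = 0.31×2.2/(1+0.75)×log₁₀(296.63/144)
    = 0.38971 × 0.31385 = 0.1223 m

S_c ≈ 122 mm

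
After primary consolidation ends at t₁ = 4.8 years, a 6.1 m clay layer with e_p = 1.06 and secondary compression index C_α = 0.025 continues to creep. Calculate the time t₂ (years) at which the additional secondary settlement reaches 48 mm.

S_s = C_α·H/(1+e_p)·log₁₀(t₂/t₁) ⇒ log₁₀(t₂/t₁) = S_s·(1+e_p)/(C_α·H).
log₁₀(t₂/t₁) = 0.048 × (1+1.06) / (0.025×6.1) = 0.6484
t₂ = t₁ × 10^0.6484 = 4.8 × 4.45 = 21.36 years

t₂ ≈ 21.4 years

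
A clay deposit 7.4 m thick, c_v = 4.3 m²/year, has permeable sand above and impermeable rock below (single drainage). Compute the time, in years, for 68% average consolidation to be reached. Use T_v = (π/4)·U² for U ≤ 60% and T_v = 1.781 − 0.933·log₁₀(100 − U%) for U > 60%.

t ≈ 4.8 years

Drainage path length: H_d = H = 7.4 m (single drainage).
U > 60%: T_v = 1.781 − 0.933·log₁₀(100 − 68) = 0.3767.
t = T_v·H_d²/c_v = 0.3767×7.4²/4.3 = 4.797 years.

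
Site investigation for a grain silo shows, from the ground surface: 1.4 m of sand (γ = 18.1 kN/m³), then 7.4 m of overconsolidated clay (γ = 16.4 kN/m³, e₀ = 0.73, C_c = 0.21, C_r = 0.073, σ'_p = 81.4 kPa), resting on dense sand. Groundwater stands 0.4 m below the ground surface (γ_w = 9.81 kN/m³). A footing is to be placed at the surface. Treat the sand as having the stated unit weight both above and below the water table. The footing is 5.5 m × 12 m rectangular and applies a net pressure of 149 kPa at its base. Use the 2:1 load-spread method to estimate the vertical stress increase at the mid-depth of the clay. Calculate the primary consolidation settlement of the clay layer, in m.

Mid-depth of clay below the ground surface: z = 1.4 + 7.4/2 = 5.1 m.
Total vertical stress at mid-clay: σ_v = 18.1×1.4 + 16.4×3.7 = 86.02 kPa.
Pore pressure: u = 9.81×(5.1 − 0.4) = 46.107 kPa.
Initial effective stress: σ'_0 = σ_v − u = 86.02 − 46.107 = 39.913 kPa.
Stress increase at mid-clay by the 2:1 spreading method:
Δσ = qBL/((B+z)(L+z)) = 149×5.5×12/((5.5+5.1)(12+5.1)) = 54.254 kPa
Final effective stress: σ'_f = 39.913 + 54.254 = 94.167 kPa.
σ'_f = 94.167 > σ'_p = 81.4 kPa, so the stress path crosses the preconsolidation pressure — recompression up to σ'_p, then virgin compression beyond:
S_c = H/(1+e₀)·[C_r·log₁₀(σ'_p/σ'_0) + C_c·log₁₀(σ'_f/σ'_p)]
    = 7.4/1.73 × [0.073×log₁₀(81.4/39.913) + 0.21×log₁₀(94.167/81.4)]
    = 4.2775 × [0.022594 + 0.013288] = 0.1535 m

S_c ≈ 0.153 m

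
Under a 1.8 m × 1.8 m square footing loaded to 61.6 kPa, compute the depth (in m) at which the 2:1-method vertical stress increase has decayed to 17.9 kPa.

2:1 spreading — at depth z the loaded area has grown by z in each plan dimension:
qB²/(B+z)² = Δσ_z ⇒ z = B(√(q/Δσ_z) − 1) = 1.8×(√(61.6/17.9) − 1) = 1.539 m

z ≈ 1.54 m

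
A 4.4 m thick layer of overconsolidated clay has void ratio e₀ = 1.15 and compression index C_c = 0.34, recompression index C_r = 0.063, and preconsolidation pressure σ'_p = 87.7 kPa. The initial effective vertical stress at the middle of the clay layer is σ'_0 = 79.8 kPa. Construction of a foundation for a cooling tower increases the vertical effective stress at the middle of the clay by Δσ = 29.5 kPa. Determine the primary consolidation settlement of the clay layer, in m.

S_c ≈ 0.0718 m

Final effective stress: σ'_f = 79.8 + 29.5 = 109.3 kPa.
σ'_f = 109.3 > σ'_p = 87.7 kPa, so the stress path crosses the preconsolidation pressure — recompression up to σ'_p, then virgin compression beyond:
S_c = H/(1+e₀)·[C_r·log₁₀(σ'_p/σ'_0) + C_c·log₁₀(σ'_f/σ'_p)]
    = 4.4/2.15 × [0.063×log₁₀(87.7/79.8) + 0.34×log₁₀(109.3/87.7)]
    = 2.0465 × [0.0025828 + 0.032511] = 0.07182 m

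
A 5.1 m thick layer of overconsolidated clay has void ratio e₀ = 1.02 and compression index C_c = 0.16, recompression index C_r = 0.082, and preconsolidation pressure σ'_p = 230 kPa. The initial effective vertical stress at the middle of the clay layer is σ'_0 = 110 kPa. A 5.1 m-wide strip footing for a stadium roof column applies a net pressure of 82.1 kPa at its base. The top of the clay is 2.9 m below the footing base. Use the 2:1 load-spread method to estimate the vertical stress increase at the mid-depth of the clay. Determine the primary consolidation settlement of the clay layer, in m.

S_c ≈ 0.0277 m

Mid-depth of clay below the footing base: z = 2.9 + 5.1/2 = 5.45 m.
Stress increase at mid-clay by the 2:1 spreading method:
Δσ = qB/(B+z) = 82.1×5.1/(5.1+5.45) = 39.688 kPa
Final effective stress: σ'_f = 110 + 39.688 = 149.69 kPa.
σ'_f = 149.69 ≤ σ'_p = 230 kPa, so the clay remains overconsolidated and only the recompression index applies:
S_c = C_r·H/(1+e₀)·log₁₀(σ'_f/σ'_0) = 0.082×5.1/2.02×log₁₀(149.69/110)
    = 0.20703 × 0.1338 = 0.0277 m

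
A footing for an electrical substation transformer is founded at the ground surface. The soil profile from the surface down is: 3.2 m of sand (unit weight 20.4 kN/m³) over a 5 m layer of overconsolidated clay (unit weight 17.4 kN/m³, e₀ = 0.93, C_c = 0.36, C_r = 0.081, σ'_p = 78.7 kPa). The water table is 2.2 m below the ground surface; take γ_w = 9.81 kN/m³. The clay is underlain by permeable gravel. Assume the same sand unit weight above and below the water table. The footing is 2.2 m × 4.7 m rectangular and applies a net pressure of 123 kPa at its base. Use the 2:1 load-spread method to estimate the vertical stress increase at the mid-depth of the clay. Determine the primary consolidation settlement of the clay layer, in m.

S_c ≈ 0.0591 m

Mid-depth of clay below the ground surface: z = 3.2 + 5/2 = 5.7 m.
Total vertical stress at mid-clay: σ_v = 20.4×3.2 + 17.4×2.5 = 108.78 kPa.
Pore pressure: u = 9.81×(5.7 − 2.2) = 34.335 kPa.
Initial effective stress: σ'_0 = σ_v − u = 108.78 − 34.335 = 74.445 kPa.
Stress increase at mid-clay by the 2:1 spreading method:
Δσ = qBL/((B+z)(L+z)) = 123×2.2×4.7/((2.2+5.7)(4.7+5.7)) = 15.48 kPa
Final effective stress: σ'_f = 74.445 + 15.48 = 89.925 kPa.
σ'_f = 89.925 > σ'_p = 78.7 kPa, so the stress path crosses the preconsolidation pressure — recompression up to σ'_p, then virgin compression beyond:
S_c = H/(1+e₀)·[C_r·log₁₀(σ'_p/σ'_0) + C_c·log₁₀(σ'_f/σ'_p)]
    = 5/1.93 × [0.081×log₁₀(78.7/74.445) + 0.36×log₁₀(89.925/78.7)]
    = 2.5907 × [0.0019553 + 0.020846] = 0.05907 m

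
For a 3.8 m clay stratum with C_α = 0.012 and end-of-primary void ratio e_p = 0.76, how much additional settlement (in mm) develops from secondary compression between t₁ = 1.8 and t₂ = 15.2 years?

Secondary compression: S_s = C_α·H/(1+e_p)·log₁₀(t₂/t₁)
S_s = 0.012×3.8/(1+0.76)×log₁₀(15.2/1.8)
    = 0.02591 × 0.9266 = 0.02401 m

S_s ≈ 24 mm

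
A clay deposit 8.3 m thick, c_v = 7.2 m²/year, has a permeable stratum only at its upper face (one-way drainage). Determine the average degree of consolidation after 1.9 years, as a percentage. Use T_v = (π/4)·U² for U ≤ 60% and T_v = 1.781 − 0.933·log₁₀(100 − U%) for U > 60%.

U ≈ 50.3 %

Drainage path length: H_d = H = 8.3 m (single drainage).
T_v = c_v·t/H_d² = 7.2×1.9/8.3² = 0.19858.
T_v = 0.19858 corresponds to the U ≤ 60% branch:
U = √(4T_v/π) = 0.5028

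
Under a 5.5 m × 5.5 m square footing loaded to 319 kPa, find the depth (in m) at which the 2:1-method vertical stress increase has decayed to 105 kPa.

2:1 spreading — at depth z the loaded area has grown by z in each plan dimension:
qB²/(B+z)² = Δσ_z ⇒ z = B(√(q/Δσ_z) − 1) = 5.5×(√(319/105) − 1) = 4.087 m

z ≈ 4.09 m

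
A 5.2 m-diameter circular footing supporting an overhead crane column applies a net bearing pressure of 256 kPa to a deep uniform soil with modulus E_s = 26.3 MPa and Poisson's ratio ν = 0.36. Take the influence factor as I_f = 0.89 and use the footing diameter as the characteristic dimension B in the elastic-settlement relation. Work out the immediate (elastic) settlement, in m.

Immediate (elastic) settlement: S_e = q·B·(1−ν²)/E_s · I_f.
E_s = 26.3 MPa = 26300 kPa.
S_e = 256 × 5.2 × (1 − 0.36²) / 26300 × 0.89
    = 256 × 5.2 × 0.8704 / 26300 × 0.89
    = 0.03921 m

S_e ≈ 0.0392 m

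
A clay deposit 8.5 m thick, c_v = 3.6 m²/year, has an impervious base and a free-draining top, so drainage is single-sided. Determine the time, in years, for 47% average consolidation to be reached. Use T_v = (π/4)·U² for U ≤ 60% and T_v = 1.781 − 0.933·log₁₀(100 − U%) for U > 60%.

t ≈ 3.48 years

Drainage path length: H_d = H = 8.5 m (single drainage).
U ≤ 60%: T_v = (π/4)·U² = (π/4)×0.47² = 0.17349.
t = T_v·H_d²/c_v = 0.17349×8.5²/3.6 = 3.482 years.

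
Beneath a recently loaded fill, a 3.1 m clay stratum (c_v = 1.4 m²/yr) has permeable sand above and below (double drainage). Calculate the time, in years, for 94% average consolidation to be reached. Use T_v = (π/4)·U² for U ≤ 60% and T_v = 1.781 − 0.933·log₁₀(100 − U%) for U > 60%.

t ≈ 1.81 years

Drainage path length: H_d = H/2 = 1.55 m (double drainage).
U > 60%: T_v = 1.781 − 0.933·log₁₀(100 − 94) = 1.055.
t = T_v·H_d²/c_v = 1.055×1.55²/1.4 = 1.81 years.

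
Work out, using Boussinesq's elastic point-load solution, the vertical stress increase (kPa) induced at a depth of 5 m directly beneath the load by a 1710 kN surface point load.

Boussinesq vertical stress below a point load on an elastic half-space:
Δσ_z = 3P/(2πz²) · [1 + (r/z)²]^(−5/2)
r/z = 0/5 = 0; [1+(r/z)²]^(−5/2) = 1.
Δσ_z = 3×1710/(2π×5²) × 1 = 32.659 × 1 = 32.66 kPa

Δσ_z ≈ 32.7 kPa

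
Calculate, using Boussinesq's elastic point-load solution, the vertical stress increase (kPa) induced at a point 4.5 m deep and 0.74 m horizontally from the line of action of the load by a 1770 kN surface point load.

Boussinesq vertical stress below a point load on an elastic half-space:
Δσ_z = 3P/(2πz²) · [1 + (r/z)²]^(−5/2)
r/z = 0.74/4.5 = 0.16444; [1+(r/z)²]^(−5/2) = 0.93547.
Δσ_z = 3×1770/(2π×4.5²) × 0.93547 = 41.734 × 0.93547 = 39.04 kPa

Δσ_z ≈ 39 kPa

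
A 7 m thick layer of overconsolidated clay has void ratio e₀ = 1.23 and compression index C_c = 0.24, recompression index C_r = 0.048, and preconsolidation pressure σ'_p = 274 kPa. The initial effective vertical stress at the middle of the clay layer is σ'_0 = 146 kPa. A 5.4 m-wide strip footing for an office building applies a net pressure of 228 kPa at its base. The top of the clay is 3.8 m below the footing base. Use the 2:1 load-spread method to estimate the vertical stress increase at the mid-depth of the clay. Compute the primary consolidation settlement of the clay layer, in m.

Mid-depth of clay below the footing base: z = 3.8 + 7/2 = 7.3 m.
Stress increase at mid-clay by the 2:1 spreading method:
Δσ = qB/(B+z) = 228×5.4/(5.4+7.3) = 96.945 kPa
Final effective stress: σ'_f = 146 + 96.945 = 242.94 kPa.
σ'_f = 242.94 ≤ σ'_p = 274 kPa, so the clay remains overconsolidated and only the recompression index applies:
S_c = C_r·H/(1+e₀)·log₁₀(σ'_f/σ'_0) = 0.048×7/2.23×log₁₀(242.94/146)
    = 0.15067 × 0.22115 = 0.03332 m

S_c ≈ 0.0333 m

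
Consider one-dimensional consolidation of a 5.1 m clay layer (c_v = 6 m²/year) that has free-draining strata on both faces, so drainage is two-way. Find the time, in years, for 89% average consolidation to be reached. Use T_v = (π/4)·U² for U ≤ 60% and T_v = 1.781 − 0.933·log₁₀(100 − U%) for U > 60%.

Drainage path length: H_d = H/2 = 2.55 m (double drainage).
U > 60%: T_v = 1.781 − 0.933·log₁₀(100 − 89) = 0.80938.
t = T_v·H_d²/c_v = 0.80938×2.55²/6 = 0.8772 years.

t ≈ 0.877 years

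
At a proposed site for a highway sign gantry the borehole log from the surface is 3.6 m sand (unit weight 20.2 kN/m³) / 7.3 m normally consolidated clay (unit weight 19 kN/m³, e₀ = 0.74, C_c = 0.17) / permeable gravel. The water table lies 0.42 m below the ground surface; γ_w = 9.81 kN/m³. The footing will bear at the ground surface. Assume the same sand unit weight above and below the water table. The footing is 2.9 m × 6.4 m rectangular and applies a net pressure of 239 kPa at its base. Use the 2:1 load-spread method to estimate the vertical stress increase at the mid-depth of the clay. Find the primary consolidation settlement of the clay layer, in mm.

Mid-depth of clay below the ground surface: z = 3.6 + 7.3/2 = 7.25 m.
Total vertical stress at mid-clay: σ_v = 20.2×3.6 + 19×3.65 = 142.07 kPa.
Pore pressure: u = 9.81×(7.25 − 0.42) = 67.002 kPa.
Initial effective stress: σ'_0 = σ_v − u = 142.07 − 67.002 = 75.068 kPa.
Stress increase at mid-clay by the 2:1 spreading method:
Δσ = qBL/((B+z)(L+z)) = 239×2.9×6.4/((2.9+7.25)(6.4+7.25)) = 32.017 kPa
Final effective stress: σ'_f = σ'_0 + Δσ = 75.068 + 32.017 = 107.09 kPa.
Normally consolidated clay, so the full stress increment lies on the virgin compression line:
S_c = C_c·H/(1+e₀)·log₁₀(σ'_f/σ'_0) = 0.17×7.3/(1+0.74)×log₁₀(107.09/75.068)
    = 0.71322 × 0.15429 = 0.11 m

S_c ≈ 110 mm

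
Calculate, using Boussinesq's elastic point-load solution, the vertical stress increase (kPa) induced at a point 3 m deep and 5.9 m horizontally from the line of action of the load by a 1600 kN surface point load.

Boussinesq vertical stress below a point load on an elastic half-space:
Δσ_z = 3P/(2πz²) · [1 + (r/z)²]^(−5/2)
r/z = 5.9/3 = 1.9667; [1+(r/z)²]^(−5/2) = 0.019128.
Δσ_z = 3×1600/(2π×3²) × 0.019128 = 84.883 × 0.019128 = 1.624 kPa

Δσ_z ≈ 1.62 kPa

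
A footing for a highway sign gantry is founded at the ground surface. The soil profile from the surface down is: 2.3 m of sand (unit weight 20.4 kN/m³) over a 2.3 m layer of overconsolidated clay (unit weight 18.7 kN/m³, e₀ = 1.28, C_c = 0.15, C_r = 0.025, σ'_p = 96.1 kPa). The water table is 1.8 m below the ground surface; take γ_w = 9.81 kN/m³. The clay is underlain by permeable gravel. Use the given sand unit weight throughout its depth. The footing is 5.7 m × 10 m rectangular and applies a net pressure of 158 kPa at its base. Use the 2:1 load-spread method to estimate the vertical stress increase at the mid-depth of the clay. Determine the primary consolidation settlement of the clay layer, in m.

S_c ≈ 0.0242 m

Mid-depth of clay below the ground surface: z = 2.3 + 2.3/2 = 3.45 m.
Total vertical stress at mid-clay: σ_v = 20.4×2.3 + 18.7×1.15 = 68.425 kPa.
Pore pressure: u = 9.81×(3.45 − 1.8) = 16.186 kPa.
Initial effective stress: σ'_0 = σ_v − u = 68.425 − 16.186 = 52.239 kPa.
Stress increase at mid-clay by the 2:1 spreading method:
Δσ = qBL/((B+z)(L+z)) = 158×5.7×10/((5.7+3.45)(10+3.45)) = 73.179 kPa
Final effective stress: σ'_f = 52.239 + 73.179 = 125.42 kPa.
σ'_f = 125.42 > σ'_p = 96.1 kPa, so the stress path crosses the preconsolidation pressure — recompression up to σ'_p, then virgin compression beyond:
S_c = H/(1+e₀)·[C_r·log₁₀(σ'_p/σ'_0) + C_c·log₁₀(σ'_f/σ'_p)]
    = 2.3/2.28 × [0.025×log₁₀(96.1/52.239) + 0.15×log₁₀(125.42/96.1)]
    = 1.0088 × [0.0066182 + 0.017347] = 0.02418 m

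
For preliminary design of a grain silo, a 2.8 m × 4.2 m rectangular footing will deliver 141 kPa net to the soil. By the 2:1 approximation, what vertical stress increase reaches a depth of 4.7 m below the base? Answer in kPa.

By the 2:1 method the load spreads at 1 horizontal : 2 vertical, so at depth z the loaded area has grown by z in each plan dimension:
Δσ = qBL/((B+z)(L+z)) = 141×2.8×4.2/((2.8+4.7)(4.2+4.7)) = 24.841 kPa

Δσ_z ≈ 24.8 kPa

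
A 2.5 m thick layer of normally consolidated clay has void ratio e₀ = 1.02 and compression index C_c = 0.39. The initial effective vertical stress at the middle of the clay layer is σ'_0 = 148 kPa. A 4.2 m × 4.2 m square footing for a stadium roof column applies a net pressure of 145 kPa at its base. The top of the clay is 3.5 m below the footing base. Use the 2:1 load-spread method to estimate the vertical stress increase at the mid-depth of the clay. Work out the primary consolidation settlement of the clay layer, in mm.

Mid-depth of clay below the footing base: z = 3.5 + 2.5/2 = 4.75 m.
Stress increase at mid-clay by the 2:1 spreading method:
Δσ = qBL/((B+z)(L+z)) = 145×4.2×4.2/((4.2+4.75)(4.2+4.75)) = 31.932 kPa
Final effective stress: σ'_f = σ'_0 + Δσ = 148 + 31.932 = 179.93 kPa.
Normally consolidated clay, so the full stress increment lies on the virgin compression line:
S_c = C_c·H/(1+e₀)·log₁₀(σ'_f/σ'_0) = 0.39×2.5/(1+1.02)×log₁₀(179.93/148)
    = 0.48267 × 0.084842 = 0.04095 m

S_c ≈ 41 mm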